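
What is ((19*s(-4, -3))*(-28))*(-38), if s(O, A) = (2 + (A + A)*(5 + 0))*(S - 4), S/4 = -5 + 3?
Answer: 6792576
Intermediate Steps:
S = -8 (S = 4*(-5 + 3) = 4*(-2) = -8)
s(O, A) = -24 - 120*A (s(O, A) = (2 + (A + A)*(5 + 0))*(-8 - 4) = (2 + (2*A)*5)*(-12) = (2 + 10*A)*(-12) = -24 - 120*A)
((19*s(-4, -3))*(-28))*(-38) = ((19*(-24 - 120*(-3)))*(-28))*(-38) = ((19*(-24 + 360))*(-28))*(-38) = ((19*336)*(-28))*(-38) = (6384*(-28))*(-38) = -178752*(-38) = 6792576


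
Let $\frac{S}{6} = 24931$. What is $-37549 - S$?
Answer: $-187135$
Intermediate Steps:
$S = 149586$ ($S = 6 \cdot 24931 = 149586$)
$-37549 - S = -37549 - 149586 = -187135$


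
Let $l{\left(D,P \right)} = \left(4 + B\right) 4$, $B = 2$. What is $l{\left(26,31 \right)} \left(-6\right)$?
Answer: $-144$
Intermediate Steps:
$l{\left(D,P \right)} = 24$ ($l{\left(D,P \right)} = \left(4 + 2\right) 4 = 6 \cdot 4 = 24$)
$l{\left(26,31 \right)} \left(-6\right) = 24 \left(-6\right) = -144$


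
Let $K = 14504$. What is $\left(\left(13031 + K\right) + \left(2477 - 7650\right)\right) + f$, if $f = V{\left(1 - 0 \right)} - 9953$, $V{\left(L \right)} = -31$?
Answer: $12378$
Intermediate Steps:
$f = -9984$ ($f = -31 - 9953 = -9984$)
$\left(\left(13031 + K\right) + \left(2477 - 7650\right)\right) + f = \left(\left(13031 + 14504\right) + \left(2477 - 7650\right)\right) - 9984 = \left(27535 - 5173\right) - 9984 = 22362 - 9984 = 12378$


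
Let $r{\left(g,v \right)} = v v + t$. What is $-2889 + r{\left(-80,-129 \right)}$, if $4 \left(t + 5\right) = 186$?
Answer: $\frac{27587}{2} \approx 13794.0$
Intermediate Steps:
$t = \frac{83}{2}$ ($t = -5 + \frac{1}{4} \cdot 186 = -5 + \frac{93}{2} = \frac{83}{2} \approx 41.5$)
$r{\left(g,v \right)} = \frac{83}{2} + v^{2}$ ($r{\left(g,v \right)} = v v + \frac{83}{2} = v^{2} + \frac{83}{2} = \frac{83}{2} + v^{2}$)
$-2889 + r{\left(-80,-129 \right)} = -2889 + \left(\frac{83}{2} + \left(-129\right)^{2}\right) = -2889 + \left(\frac{83}{2} + 16641\right) = -2889 + \frac{33365}{2} = \frac{27587}{2}$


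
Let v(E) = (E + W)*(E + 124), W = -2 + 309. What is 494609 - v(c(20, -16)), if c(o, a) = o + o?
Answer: 437701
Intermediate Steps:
c(o, a) = 2*o
W = 307
v(E) = (124 + E)*(307 + E) (v(E) = (E + 307)*(E + 124) = (307 + E)*(124 + E) = (124 + E)*(307 + E))
494609 - v(c(20, -16)) = 494609 - (38068 + (2*20)² + 431*(2*20)) = 494609 - (38068 + 40² + 431*40) = 494609 - (38068 + 1600 + 17240) = 494609 - 1*56908 = 494609 - 56908 = 437701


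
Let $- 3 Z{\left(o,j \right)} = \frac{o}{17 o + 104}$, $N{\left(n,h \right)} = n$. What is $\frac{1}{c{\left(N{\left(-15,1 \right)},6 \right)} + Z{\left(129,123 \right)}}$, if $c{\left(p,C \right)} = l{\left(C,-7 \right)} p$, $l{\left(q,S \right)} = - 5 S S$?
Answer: $\frac{2297}{8441432} \approx 0.00027211$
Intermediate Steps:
$l{\left(q,S \right)} = - 5 S^{2}$
$Z{\left(o,j \right)} = - \frac{o}{3 \left(104 + 17 o\right)}$ ($Z{\left(o,j \right)} = - \frac{o \frac{1}{17 o + 104}}{3} = - \frac{o \frac{1}{104 + 17 o}}{3} = - \frac{o}{3 \left(104 + 17 o\right)}$)
$c{\left(p,C \right)} = - 245 p$ ($c{\left(p,C \right)} = - 5 \left(-7\right)^{2} p = \left(-5\right) 49 p = - 245 p$)
$\frac{1}{c{\left(N{\left(-15,1 \right)},6 \right)} + Z{\left(129,123 \right)}} = \frac{1}{\left(-245\right) \left(-15\right) - \frac{129}{312 + 51 \cdot 129}} = \frac{1}{3675 - \frac{129}{312 + 6579}} = \frac{1}{3675 - \frac{129}{6891}} = \frac{1}{3675 - 129 \cdot \frac{1}{6891}} = \frac{1}{3675 - \frac{43}{2297}} = \frac{1}{\frac{8441432}{2297}} = \frac{2297}{8441432}$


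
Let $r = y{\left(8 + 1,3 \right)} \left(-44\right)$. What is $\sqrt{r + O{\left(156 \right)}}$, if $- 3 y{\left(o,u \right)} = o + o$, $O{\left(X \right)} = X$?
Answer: $2 \sqrt{105} \approx 20.494$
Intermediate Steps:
$y{\left(o,u \right)} = - \frac{2 o}{3}$ ($y{\left(o,u \right)} = - \frac{o + o}{3} = - \frac{2 o}{3}$)
$r = 264$ ($r = - \frac{2 \left(8 + 1\right)}{3} \left(-44\right) = \left(- \frac{2}{3}\right) 9 \left(-44\right) = \left(-6\right) \left(-44\right) = 264$)
$\sqrt{r + O{\left(156 \right)}} = \sqrt{264 + 156} = \sqrt{420} = 2 \sqrt{105}$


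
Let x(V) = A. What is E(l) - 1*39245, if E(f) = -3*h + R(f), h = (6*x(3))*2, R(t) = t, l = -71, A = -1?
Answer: -39280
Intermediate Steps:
x(V) = -1
h = -12 (h = (6*(-1))*2 = -6*2 = -12)
E(f) = 36 + f (E(f) = -3*(-12) + f = 36 + f)
E(l) - 1*39245 = (36 - 71) - 1*39245 = -35 - 39245 = -39280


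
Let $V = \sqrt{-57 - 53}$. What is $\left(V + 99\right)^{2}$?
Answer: $\left(99 + i \sqrt{110}\right)^{2} \approx 9691.0 + 2076.6 i$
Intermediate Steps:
$V = i \sqrt{110}$ ($V = \sqrt{-110} = i \sqrt{110} \approx 10.488 i$)
$\left(V + 99\right)^{2} = \left(i \sqrt{110} + 99\right)^{2} = \left(99 + i \sqrt{110}\right)^{2}$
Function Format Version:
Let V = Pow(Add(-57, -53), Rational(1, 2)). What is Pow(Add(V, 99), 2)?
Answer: Pow(Add(99, Mul(I, Pow(110, Rational(1, 2)))), 2) ≈ Add(9691.0, Mul(2076.6, I))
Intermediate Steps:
V = Mul(I, Pow(110, Rational(1, 2))) (V = Pow(-110, Rational(1, 2)) = Mul(I, Pow(110, Rational(1, 2))) ≈ Mul(10.488, I))
Pow(Add(V, 99), 2) = Pow(Add(Mul(I, Pow(110, Rational(1, 2))), 99), 2) = Pow(Add(99, Mul(I, Pow(110, Rational(1, 2)))), 2)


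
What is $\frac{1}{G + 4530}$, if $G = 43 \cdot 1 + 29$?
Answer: $\frac{1}{4602} \approx 0.0002173$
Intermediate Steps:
$G = 72$ ($G = 43 + 29 = 72$)
$\frac{1}{G + 4530} = \frac{1}{72 + 4530} = \frac{1}{4602}$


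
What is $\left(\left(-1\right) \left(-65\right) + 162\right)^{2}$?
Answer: $51529$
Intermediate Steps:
$\left(\left(-1\right) \left(-65\right) + 162\right)^{2} = \left(65 + 162\right)^{2} = 227^{2} = 51529$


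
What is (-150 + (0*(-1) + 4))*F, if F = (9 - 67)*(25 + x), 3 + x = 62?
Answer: 711312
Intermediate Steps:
x = 59 (x = -3 + 62 = 59)
F = -4872 (F = (9 - 67)*(25 + 59) = -58*84 = -4872)
(-150 + (0*(-1) + 4))*F = (-150 + (0*(-1) + 4))*(-4872) = (-150 + (0 + 4))*(-4872) = (-150 + 4)*(-4872) = -146*(-4872) = 711312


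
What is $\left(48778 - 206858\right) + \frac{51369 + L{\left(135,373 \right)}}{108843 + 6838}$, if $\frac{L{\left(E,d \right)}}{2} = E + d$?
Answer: $- \frac{18286800095}{115681} \approx -1.5808 \cdot 10^{5}$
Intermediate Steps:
$L{\left(E,d \right)} = 2 E + 2 d$ ($L{\left(E,d \right)} = 2 \left(E + d\right) = 2 E + 2 d$)
$\left(48778 - 206858\right) + \frac{51369 + L{\left(135,373 \right)}}{108843 + 6838} = \left(48778 - 206858\right) + \frac{51369 + \left(2 \cdot 135 + 2 \cdot 373\right)}{108843 + 6838} = -158080 + \frac{51369 + \left(270 + 746\right)}{115681} = -158080 + \left(51369 + 1016\right) \frac{1}{115681} = -158080 + 52385 \cdot \frac{1}{115681} = -158080 + \frac{52385}{115681} = - \frac{18286800095}{115681}$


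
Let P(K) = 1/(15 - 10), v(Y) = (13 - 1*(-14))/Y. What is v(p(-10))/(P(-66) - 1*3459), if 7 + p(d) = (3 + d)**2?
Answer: -45/242116 ≈ -0.00018586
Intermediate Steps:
p(d) = -7 + (3 + d)**2
v(Y) = 27/Y (v(Y) = (13 + 14)/Y = 27/Y)
P(K) = 1/5
v(p(-10))/(P(-66) - 1*3459) = (27/(-7 + (3 - 10)**2))/(1/5 - 1*3459) = (27/(-7 + (-7)**2))/(1/5 - 3459) = (27/(-7 + 49))/(-17294/5) = (27/42)*(-5/17294) = (27*(1/42))*(-5/17294) = (9/14)*(-5/17294) = -45/242116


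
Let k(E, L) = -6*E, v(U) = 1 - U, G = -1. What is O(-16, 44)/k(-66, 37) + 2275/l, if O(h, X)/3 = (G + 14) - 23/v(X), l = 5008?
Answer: 1318963/2368784 ≈ 0.55681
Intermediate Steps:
O(h, X) = 39 - 69/(1 - X) (O(h, X) = 3*((-1 + 14) - 23/(1 - X)) = 3*(13 - 23/(1 - X)) = 39 - 69/(1 - X))
O(-16, 44)/k(-66, 37) + 2275/l = (3*(10 + 13*44)/(-1 + 44))/((-6*(-66))) + 2275/5008 = (3*(10 + 572)/43)/396 + 2275*(1/5008) = (3*(1/43)*582)*(1/396) + 2275/5008 = (1746/43)*(1/396) + 2275/5008 = 97/946 + 2275/5008 = 1318963/2368784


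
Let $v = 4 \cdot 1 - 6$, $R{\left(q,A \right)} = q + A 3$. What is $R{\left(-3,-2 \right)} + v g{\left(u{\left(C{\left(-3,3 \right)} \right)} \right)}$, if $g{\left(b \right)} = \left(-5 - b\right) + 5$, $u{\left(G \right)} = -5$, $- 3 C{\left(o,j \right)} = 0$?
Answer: $-19$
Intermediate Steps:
$C{\left(o,j \right)} = 0$ ($C{\left(o,j \right)} = \left(- \frac{1}{3}\right) 0 = 0$)
$R{\left(q,A \right)} = q + 3 A$
$g{\left(b \right)} = - b$
$v = -2$ ($v = 4 - 6 = -2$)
$R{\left(-3,-2 \right)} + v g{\left(u{\left(C{\left(-3,3 \right)} \right)} \right)} = \left(-3 + 3 \left(-2\right)\right) - 2 \left(\left(-1\right) \left(-5\right)\right) = \left(-3 - 6\right) - 10 = -9 - 10 = -19$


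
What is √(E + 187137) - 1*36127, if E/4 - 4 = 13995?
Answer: -36127 + 31*√253 ≈ -35634.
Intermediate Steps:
E = 55996 (E = 16 + 4*13995 = 16 + 55980 = 55996)
√(E + 187137) - 1*36127 = √(55996 + 187137) - 1*36127 = √243133 - 36127 = 31*√253 - 36127 = -36127 + 31*√253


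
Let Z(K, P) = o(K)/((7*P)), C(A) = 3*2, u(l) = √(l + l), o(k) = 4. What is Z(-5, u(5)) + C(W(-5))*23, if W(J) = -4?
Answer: 138 + 2*√10/35 ≈ 138.18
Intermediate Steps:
u(l) = √2*√l (u(l) = √(2*l) = √2*√l)
C(A) = 6
Z(K, P) = 4/(7*P) (Z(K, P) = 4/((7*P)) = 4*(1/(7*P)) = 4/(7*P))
Z(-5, u(5)) + C(W(-5))*23 = 4/(7*((√2*√5))) + 6*23 = 4/(7*(√10)) + 138 = 4*(√10/10)/7 + 138 = 2*√10/35 + 138 = 138 + 2*√10/35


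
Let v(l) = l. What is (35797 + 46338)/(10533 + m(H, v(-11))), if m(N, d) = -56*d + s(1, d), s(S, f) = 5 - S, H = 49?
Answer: 82135/11153 ≈ 7.3644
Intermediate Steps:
m(N, d) = 4 - 56*d (m(N, d) = -56*d + (5 - 1*1) = -56*d + (5 - 1) = -56*d + 4 = 4 - 56*d)
(35797 + 46338)/(10533 + m(H, v(-11))) = (35797 + 46338)/(10533 + (4 - 56*(-11))) = 82135/(10533 + (4 + 616)) = 82135/(10533 + 620) = 82135/11153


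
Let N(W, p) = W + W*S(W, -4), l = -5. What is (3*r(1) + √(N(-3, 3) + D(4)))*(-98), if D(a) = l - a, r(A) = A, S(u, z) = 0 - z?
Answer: -294 - 196*I*√6 ≈ -294.0 - 480.1*I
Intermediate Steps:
S(u, z) = -z
N(W, p) = 5*W (N(W, p) = W + W*(-1*(-4)) = W + W*4 = W + 4*W = 5*W)
D(a) = -5 - a
(3*r(1) + √(N(-3, 3) + D(4)))*(-98) = (3*1 + √(5*(-3) + (-5 - 1*4)))*(-98) = (3 + √(-15 + (-5 - 4)))*(-98) = (3 + √(-15 - 9))*(-98) = (3 + √(-24))*(-98) = (3 + 2*I*√6)*(-98) = -294 - 196*I*√6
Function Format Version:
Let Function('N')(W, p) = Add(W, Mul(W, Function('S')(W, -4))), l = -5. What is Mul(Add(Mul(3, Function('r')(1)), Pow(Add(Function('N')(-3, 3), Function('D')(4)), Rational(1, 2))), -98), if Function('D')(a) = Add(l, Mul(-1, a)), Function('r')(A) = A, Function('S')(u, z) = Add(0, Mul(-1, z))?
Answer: Add(-294, Mul(-196, I, Pow(6, Rational(1, 2)))) ≈ Add(-294.00, Mul(-480.10, I))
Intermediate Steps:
Function('S')(u, z) = Mul(-1, z)
Function('N')(W, p) = Mul(5, W) (Function('N')(W, p) = Add(W, Mul(W, Mul(-1, -4))) = Add(W, Mul(W, 4)) = Add(W, Mul(4, W)) = Mul(5, W))
Function('D')(a) = Add(-5, Mul(-1, a))
Mul(Add(Mul(3, Function('r')(1)), Pow(Add(Function('N')(-3, 3), Function('D')(4)), Rational(1, 2))), -98) = Mul(Add(Mul(3, 1), Pow(Add(Mul(5, -3), Add(-5, Mul(-1, 4))), Rational(1, 2))), -98) = Mul(Add(3, Pow(Add(-15, Add(-5, -4)), Rational(1, 2))), -98) = Mul(Add(3, Pow(Add(-15, -9), Rational(1, 2))), -98) = Mul(Add(3, Pow(-24, Rational(1, 2))), -98) = Mul(Add(3, Mul(2, I, Pow(6, Rational(1, 2)))), -98) = Add(-294, Mul(-196, I, Pow(6, Rational(1, 2))))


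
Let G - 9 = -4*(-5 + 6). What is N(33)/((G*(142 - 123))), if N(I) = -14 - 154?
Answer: -168/95 ≈ -1.7684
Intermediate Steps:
G = 5 (G = 9 - 4*(-5 + 6) = 9 - 4*1 = 9 - 4 = 5)
N(I) = -168
N(33)/((G*(142 - 123))) = -168*1/(5*(142 - 123)) = -168/(5*19) = -168/95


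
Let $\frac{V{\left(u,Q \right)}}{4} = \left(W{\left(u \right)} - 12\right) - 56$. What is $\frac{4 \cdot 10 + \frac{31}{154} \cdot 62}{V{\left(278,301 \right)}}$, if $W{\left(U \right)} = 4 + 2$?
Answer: $- \frac{4041}{19096} \approx -0.21162$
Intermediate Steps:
$W{\left(U \right)} = 6$
$V{\left(u,Q \right)} = -248$ ($V{\left(u,Q \right)} = 4 \left(\left(6 - 12\right) - 56\right) = 4 \left(-6 - 56\right) = 4 \left(-62\right) = -248$)
$\frac{4 \cdot 10 + \frac{31}{154} \cdot 62}{V{\left(278,301 \right)}} = \frac{4 \cdot 10 + \frac{31}{154} \cdot 62}{-248} = \left(40 + 31 \cdot \frac{1}{154} \cdot 62\right) \left(- \frac{1}{248}\right) = \left(40 + \frac{31}{154} \cdot 62\right) \left(- \frac{1}{248}\right) = \left(40 + \frac{961}{77}\right) \left(- \frac{1}{248}\right) = \frac{4041}{77} \left(- \frac{1}{248}\right) = - \frac{4041}{19096}$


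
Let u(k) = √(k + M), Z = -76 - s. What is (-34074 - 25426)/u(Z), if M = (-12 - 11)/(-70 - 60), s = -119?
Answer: -59500*√729690/5613 ≈ -9055.1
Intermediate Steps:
M = 23/130 (M = -23/(-130) = -23*(-1/130) = 23/130 ≈ 0.17692)
Z = 43 (Z = -76 - 1*(-119) = -76 + 119 = 43)
u(k) = √(23/130 + k) (u(k) = √(k + 23/130) = √(23/130 + k))
(-34074 - 25426)/u(Z) = (-34074 - 25426)/((√(2990 + 16900*43)/130)) = -59500*130/√(2990 + 726700) = -59500*√729690/5613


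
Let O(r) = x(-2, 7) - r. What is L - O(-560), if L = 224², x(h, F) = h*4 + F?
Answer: 49617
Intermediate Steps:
x(h, F) = F + 4*h (x(h, F) = 4*h + F = F + 4*h)
L = 50176
O(r) = -1 - r (O(r) = (7 + 4*(-2)) - r = (7 - 8) - r = -1 - r)
L - O(-560) = 50176 - (-1 - 1*(-560)) = 50176 - (-1 + 560) = 50176 - 1*559 = 50176 - 559 = 49617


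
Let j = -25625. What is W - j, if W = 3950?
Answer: 29575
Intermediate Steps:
W - j = 3950 - 1*(-25625) = 3950 + 25625 = 29575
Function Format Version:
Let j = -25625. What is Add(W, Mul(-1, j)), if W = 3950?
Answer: 29575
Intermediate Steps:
Add(W, Mul(-1, j)) = Add(3950, Mul(-1, -25625)) = Add(3950, 25625) = 29575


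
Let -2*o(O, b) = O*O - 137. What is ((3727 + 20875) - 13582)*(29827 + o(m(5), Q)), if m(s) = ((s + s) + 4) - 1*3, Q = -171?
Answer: 328781700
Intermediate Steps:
m(s) = 1 + 2*s (m(s) = (2*s + 4) - 3 = (4 + 2*s) - 3 = 1 + 2*s)
o(O, b) = 137/2 - O²/2 (o(O, b) = -(O*O - 137)/2 = -(O² - 137)/2 = -(-137 + O²)/2 = 137/2 - O²/2)
((3727 + 20875) - 13582)*(29827 + o(m(5), Q)) = ((3727 + 20875) - 13582)*(29827 + (137/2 - (1 + 2*5)²/2)) = (24602 - 13582)*(29827 + (137/2 - (1 + 10)²/2)) = 11020*(29827 + (137/2 - ½*11²)) = 11020*(29827 + (137/2 - ½*121)) = 11020*(29827 + (137/2 - 121/2)) = 11020*(29827 + 8) = 11020*29835 = 328781700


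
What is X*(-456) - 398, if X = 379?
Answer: -173222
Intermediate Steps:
X*(-456) - 398 = 379*(-456) - 398 = -172824 - 398 = -173222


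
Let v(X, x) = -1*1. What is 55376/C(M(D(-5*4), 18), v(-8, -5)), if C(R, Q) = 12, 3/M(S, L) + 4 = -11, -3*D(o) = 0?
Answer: 13844/3 ≈ 4614.7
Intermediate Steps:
D(o) = 0 (D(o) = -⅓*0 = 0)
M(S, L) = -⅕ (M(S, L) = 3/(-4 - 11) = 3/(-15) = 3*(-1/15) = -⅕)
v(X, x) = -1
55376/C(M(D(-5*4), 18), v(-8, -5)) = 55376/12 = 55376*(1/12) = 13844/3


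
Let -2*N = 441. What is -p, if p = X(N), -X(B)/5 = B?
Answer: -2205/2 ≈ -1102.5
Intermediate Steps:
N = -441/2 (N = -½*441 = -441/2 ≈ -220.50)
X(B) = -5*B
p = 2205/2 (p = -5*(-441/2) = 2205/2 ≈ 1102.5)
-p = -1*2205/2 = -2205/2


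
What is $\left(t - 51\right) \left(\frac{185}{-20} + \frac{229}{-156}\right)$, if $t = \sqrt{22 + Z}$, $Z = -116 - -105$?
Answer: $\frac{7106}{13} - \frac{418 \sqrt{11}}{39} \approx 511.07$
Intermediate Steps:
$Z = -11$ ($Z = -116 + 105 = -11$)
$t = \sqrt{11}$ ($t = \sqrt{22 - 11} = \sqrt{11} \approx 3.3166$)
$\left(t - 51\right) \left(\frac{185}{-20} + \frac{229}{-156}\right) = \left(\sqrt{11} - 51\right) \left(\frac{185}{-20} + \frac{229}{-156}\right) = \left(-51 + \sqrt{11}\right) \left(185 \left(- \frac{1}{20}\right) + 229 \left(- \frac{1}{156}\right)\right) = \left(-51 + \sqrt{11}\right) \left(- \frac{37}{4} - \frac{229}{156}\right) = \left(-51 + \sqrt{11}\right) \left(- \frac{418}{39}\right) = \frac{7106}{13} - \frac{418 \sqrt{11}}{39}$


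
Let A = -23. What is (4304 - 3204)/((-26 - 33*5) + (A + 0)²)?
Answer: 550/169 ≈ 3.2544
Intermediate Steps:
(4304 - 3204)/((-26 - 33*5) + (A + 0)²) = (4304 - 3204)/((-26 - 33*5) + (-23 + 0)²) = 1100/((-26 - 165) + (-23)²) = 1100/(-191 + 529) = 1100/338 = 1100*(1/338) = 550/169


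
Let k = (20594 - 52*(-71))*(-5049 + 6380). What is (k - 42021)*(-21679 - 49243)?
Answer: -2289549748690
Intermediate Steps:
k = 32324666 (k = (20594 + 3692)*1331 = 24286*1331 = 32324666)
(k - 42021)*(-21679 - 49243) = (32324666 - 42021)*(-21679 - 49243) = 32282645*(-70922) = -2289549748690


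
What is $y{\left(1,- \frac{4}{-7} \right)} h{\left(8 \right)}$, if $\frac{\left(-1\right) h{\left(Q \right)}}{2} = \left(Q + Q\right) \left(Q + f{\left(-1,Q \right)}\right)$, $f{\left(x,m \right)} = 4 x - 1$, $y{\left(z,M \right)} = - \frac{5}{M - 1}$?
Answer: $-1120$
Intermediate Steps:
$y{\left(z,M \right)} = - \frac{5}{-1 + M}$ ($y{\left(z,M \right)} = - \frac{5}{M - 1} = - \frac{5}{-1 + M}$)
$f{\left(x,m \right)} = -1 + 4 x$
$h{\left(Q \right)} = - 4 Q \left(-5 + Q\right)$ ($h{\left(Q \right)} = - 2 \left(Q + Q\right) \left(Q + \left(-1 + 4 \left(-1\right)\right)\right) = - 2 \cdot 2 Q \left(Q - 5\right) = - 2 \cdot 2 Q \left(-5 + Q\right) = - 4 Q \left(-5 + Q\right)$)
$y{\left(1,- \frac{4}{-7} \right)} h{\left(8 \right)} = - \frac{5}{-1 - \frac{4}{-7}} \cdot 4 \cdot 8 \left(5 - 8\right) = - \frac{5}{-1 - - \frac{4}{7}} \cdot 4 \cdot 8 \left(5 - 8\right) = - \frac{5}{-1 + \frac{4}{7}} \cdot 4 \cdot 8 \left(-3\right) = - \frac{5}{- \frac{3}{7}} \left(-96\right) = \left(-5\right) \left(- \frac{7}{3}\right) \left(-96\right) = \frac{35}{3} \left(-96\right) = -1120$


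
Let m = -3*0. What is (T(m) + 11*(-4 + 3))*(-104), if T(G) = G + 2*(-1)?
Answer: 1352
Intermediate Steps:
m = 0
T(G) = -2 + G (T(G) = G - 2 = -2 + G)
(T(m) + 11*(-4 + 3))*(-104) = ((-2 + 0) + 11*(-4 + 3))*(-104) = (-2 + 11*(-1))*(-104) = (-2 - 11)*(-104) = -13*(-104) = 1352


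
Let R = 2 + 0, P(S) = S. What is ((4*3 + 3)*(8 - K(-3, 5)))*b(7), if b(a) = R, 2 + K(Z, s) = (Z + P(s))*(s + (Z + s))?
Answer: -120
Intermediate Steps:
R = 2
K(Z, s) = -2 + (Z + s)*(Z + 2*s) (K(Z, s) = -2 + (Z + s)*(s + (Z + s)) = -2 + (Z + s)*(Z + 2*s))
b(a) = 2
((4*3 + 3)*(8 - K(-3, 5)))*b(7) = ((4*3 + 3)*(8 - (-2 + (-3)² + 2*5² + 3*(-3)*5)))*2 = ((12 + 3)*(8 - (-2 + 9 + 2*25 - 45)))*2 = (15*(8 - (-2 + 9 + 50 - 45)))*2 = (15*(8 - 1*12))*2 = (15*(8 - 12))*2 = (15*(-4))*2 = -60*2 = -120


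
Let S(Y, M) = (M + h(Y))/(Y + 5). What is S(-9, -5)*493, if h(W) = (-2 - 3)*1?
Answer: 2465/2 ≈ 1232.5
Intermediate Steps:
h(W) = -5 (h(W) = -5*1 = -5)
S(Y, M) = (-5 + M)/(5 + Y) (S(Y, M) = (M - 5)/(Y + 5) = (-5 + M)/(5 + Y))
S(-9, -5)*493 = ((-5 - 5)/(5 - 9))*493 = (-10/(-4))*493 = -1/4*(-10)*493 = (5/2)*493 = 2465/2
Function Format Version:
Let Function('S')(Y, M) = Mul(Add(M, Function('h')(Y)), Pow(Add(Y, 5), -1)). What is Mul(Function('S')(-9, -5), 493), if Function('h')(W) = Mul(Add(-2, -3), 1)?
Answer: Rational(2465, 2) ≈ 1232.5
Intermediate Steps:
Function('h')(W) = -5 (Function('h')(W) = Mul(-5, 1) = -5)
Function('S')(Y, M) = Mul(Pow(Add(5, Y), -1), Add(-5, M)) (Function('S')(Y, M) = Mul(Add(M, -5), Pow(Add(Y, 5), -1)) = Mul(Add(-5, M), Pow(Add(5, Y), -1)) = Mul(Pow(Add(5, Y), -1), Add(-5, M)))
Mul(Function('S')(-9, -5), 493) = Mul(Mul(Pow(Add(5, -9), -1), Add(-5, -5)), 493) = Mul(Mul(Pow(-4, -1), -10), 493) = Mul(Mul(Rational(-1, 4), -10), 493) = Mul(Rational(5, 2), 493) = Rational(2465, 2)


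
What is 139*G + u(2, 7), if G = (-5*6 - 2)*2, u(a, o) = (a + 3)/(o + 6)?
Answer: -115643/13 ≈ -8895.6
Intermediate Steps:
u(a, o) = (3 + a)/(6 + o)
G = -64 (G = (-30 - 2)*2 = -32*2 = -64)
139*G + u(2, 7) = 139*(-64) + (3 + 2)/(6 + 7) = -8896 + 5/13 = -115643/13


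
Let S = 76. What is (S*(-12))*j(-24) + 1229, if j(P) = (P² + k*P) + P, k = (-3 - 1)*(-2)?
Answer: -327091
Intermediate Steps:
k = 8 (k = -4*(-2) = 8)
j(P) = P² + 9*P (j(P) = (P² + 8*P) + P = P² + 9*P)
(S*(-12))*j(-24) + 1229 = (76*(-12))*(-24*(9 - 24)) + 1229 = -(-21888)*(-15) + 1229 = -912*360 + 1229 = -328320 + 1229 = -327091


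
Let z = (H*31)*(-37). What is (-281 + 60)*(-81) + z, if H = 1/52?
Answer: 929705/52 ≈ 17879.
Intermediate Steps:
H = 1/52 ≈ 0.019231
z = -1147/52 (z = ((1/52)*31)*(-37) = (31/52)*(-37) = -1147/52 ≈ -22.058)
(-281 + 60)*(-81) + z = (-281 + 60)*(-81) - 1147/52 = -221*(-81) - 1147/52 = 17901 - 1147/52 = 929705/52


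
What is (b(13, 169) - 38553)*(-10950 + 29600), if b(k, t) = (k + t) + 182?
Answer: -712224850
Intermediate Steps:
b(k, t) = 182 + k + t
(b(13, 169) - 38553)*(-10950 + 29600) = ((182 + 13 + 169) - 38553)*(-10950 + 29600) = (364 - 38553)*18650 = -38189*18650 = -712224850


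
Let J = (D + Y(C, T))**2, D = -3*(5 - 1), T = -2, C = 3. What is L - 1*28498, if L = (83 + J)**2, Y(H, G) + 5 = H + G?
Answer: 86423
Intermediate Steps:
Y(H, G) = -5 + G + H (Y(H, G) = -5 + (H + G) = -5 + (G + H) = -5 + G + H)
D = -12 (D = -3*4 = -12)
J = 256 (J = (-12 + (-5 - 2 + 3))**2 = (-12 - 4)**2 = (-16)**2 = 256)
L = 114921 (L = (83 + 256)**2 = 339**2 = 114921)
L - 1*28498 = 114921 - 1*28498 = 114921 - 28498 = 86423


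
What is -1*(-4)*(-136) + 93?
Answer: -451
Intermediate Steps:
-1*(-4)*(-136) + 93 = 4*(-136) + 93 = -544 + 93 = -451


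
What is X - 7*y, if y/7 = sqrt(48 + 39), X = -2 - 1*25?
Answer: -27 - 49*sqrt(87) ≈ -484.04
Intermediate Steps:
X = -27 (X = -2 - 25 = -27)
y = 7*sqrt(87) (y = 7*sqrt(48 + 39) = 7*sqrt(87) ≈ 65.292)
X - 7*y = -27 - 49*sqrt(87)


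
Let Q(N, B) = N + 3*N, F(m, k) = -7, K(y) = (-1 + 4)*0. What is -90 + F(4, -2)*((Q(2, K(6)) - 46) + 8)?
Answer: 120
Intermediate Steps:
K(y) = 0 (K(y) = 3*0 = 0)
Q(N, B) = 4*N
-90 + F(4, -2)*((Q(2, K(6)) - 46) + 8) = -90 - 7*((4*2 - 46) + 8) = -90 - 7*((8 - 46) + 8) = -90 - 7*(-38 + 8) = -90 - 7*(-30) = -90 + 210 = 120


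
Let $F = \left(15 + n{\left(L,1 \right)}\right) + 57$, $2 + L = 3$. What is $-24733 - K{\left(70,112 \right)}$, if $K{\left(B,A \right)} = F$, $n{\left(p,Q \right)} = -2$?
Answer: $-24803$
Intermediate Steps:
$L = 1$ ($L = -2 + 3 = 1$)
$F = 70$ ($F = \left(15 - 2\right) + 57 = 13 + 57 = 70$)
$K{\left(B,A \right)} = 70$
$-24733 - K{\left(70,112 \right)} = -24733 - 70 = -24803$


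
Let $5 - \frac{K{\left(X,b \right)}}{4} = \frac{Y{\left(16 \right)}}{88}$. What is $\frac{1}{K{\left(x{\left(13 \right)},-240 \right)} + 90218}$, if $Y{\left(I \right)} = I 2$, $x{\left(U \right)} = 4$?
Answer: $\frac{11}{992602} \approx 1.1082 \cdot 10^{-5}$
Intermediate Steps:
$Y{\left(I \right)} = 2 I$
$K{\left(X,b \right)} = \frac{204}{11}$ ($K{\left(X,b \right)} = 20 - 4 \frac{2 \cdot 16}{88} = 20 - 4 \cdot 32 \cdot \frac{1}{88} = 20 - \frac{16}{11} = \frac{204}{11}$)
$\frac{1}{K{\left(x{\left(13 \right)},-240 \right)} + 90218} = \frac{1}{\frac{204}{11} + 90218} = \frac{1}{\frac{992602}{11}} = \frac{11}{992602}$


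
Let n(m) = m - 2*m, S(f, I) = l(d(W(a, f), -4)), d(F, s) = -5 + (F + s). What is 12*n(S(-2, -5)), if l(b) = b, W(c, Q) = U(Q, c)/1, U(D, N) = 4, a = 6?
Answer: 60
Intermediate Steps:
W(c, Q) = 4 (W(c, Q) = 4/1 = 4*1 = 4)
d(F, s) = -5 + F + s
S(f, I) = -5 (S(f, I) = -5 + 4 - 4 = -5)
n(m) = -m
12*n(S(-2, -5)) = 12*(-1*(-5)) = 12*5 = 60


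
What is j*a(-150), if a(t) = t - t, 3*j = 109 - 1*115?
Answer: 0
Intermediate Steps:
j = -2 (j = (109 - 1*115)/3 = (109 - 115)/3 = (⅓)*(-6) = -2)
a(t) = 0
j*a(-150) = -2*0 = 0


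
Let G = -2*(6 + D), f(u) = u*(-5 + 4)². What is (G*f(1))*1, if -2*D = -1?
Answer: -13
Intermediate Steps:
D = ½ (D = -½*(-1) = ½ ≈ 0.50000)
f(u) = u (f(u) = u*(-1)² = u*1 = u)
G = -13 (G = -2*(6 + ½) = -2*13/2 = -13)
(G*f(1))*1 = -13*1*1 = -13*1 = -13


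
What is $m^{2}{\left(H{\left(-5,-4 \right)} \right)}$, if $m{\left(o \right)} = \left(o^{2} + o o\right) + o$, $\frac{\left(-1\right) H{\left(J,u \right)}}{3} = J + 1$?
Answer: $90000$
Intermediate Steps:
$H{\left(J,u \right)} = -3 - 3 J$ ($H{\left(J,u \right)} = - 3 \left(J + 1\right) = - 3 \left(1 + J\right) = -3 - 3 J$)
$m{\left(o \right)} = o + 2 o^{2}$ ($m{\left(o \right)} = \left(o^{2} + o^{2}\right) + o = 2 o^{2} + o = o + 2 o^{2}$)
$m^{2}{\left(H{\left(-5,-4 \right)} \right)} = \left(\left(-3 - -15\right) \left(1 + 2 \left(-3 - -15\right)\right)\right)^{2} = \left(\left(-3 + 15\right) \left(1 + 2 \left(-3 + 15\right)\right)\right)^{2} = \left(12 \left(1 + 2 \cdot 12\right)\right)^{2} = \left(12 \left(1 + 24\right)\right)^{2} = \left(12 \cdot 25\right)^{2} = 300^{2} = 90000$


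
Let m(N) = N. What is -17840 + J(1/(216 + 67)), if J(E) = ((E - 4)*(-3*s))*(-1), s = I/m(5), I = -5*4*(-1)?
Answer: -5062292/283 ≈ -17888.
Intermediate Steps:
I = 20 (I = -20*(-1) = 20)
s = 4 (s = 20/5 = 20*(⅕) = 4)
J(E) = -48 + 12*E (J(E) = ((E - 4)*(-3*4))*(-1) = ((-4 + E)*(-12))*(-1) = (48 - 12*E)*(-1) = -48 + 12*E)
-17840 + J(1/(216 + 67)) = -17840 + (-48 + 12/(216 + 67)) = -17840 + (-48 + 12/283) = -17840 - 13572/283 = -5062292/283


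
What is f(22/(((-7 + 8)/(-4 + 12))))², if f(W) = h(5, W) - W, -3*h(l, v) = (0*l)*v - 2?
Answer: 276676/9 ≈ 30742.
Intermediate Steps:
h(l, v) = ⅔ (h(l, v) = -((0*l)*v - 2)/3 = -(0*v - 2)/3 = -(0 - 2)/3 = -⅓*(-2) = ⅔)
f(W) = ⅔ - W
f(22/(((-7 + 8)/(-4 + 12))))² = (⅔ - 22/((-7 + 8)/(-4 + 12)))² = (⅔ - 22/(1/8))² = (⅔ - 22/(1*(⅛)))² = (⅔ - 22/⅛)² = (⅔ - 22*8)² = (⅔ - 1*176)² = (⅔ - 176)² = (-526/3)² = 276676/9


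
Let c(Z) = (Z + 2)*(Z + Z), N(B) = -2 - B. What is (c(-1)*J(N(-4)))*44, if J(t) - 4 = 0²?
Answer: -352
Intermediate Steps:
J(t) = 4 (J(t) = 4 + 0² = 4 + 0 = 4)
c(Z) = 2*Z*(2 + Z) (c(Z) = (2 + Z)*(2*Z) = 2*Z*(2 + Z))
(c(-1)*J(N(-4)))*44 = ((2*(-1)*(2 - 1))*4)*44 = ((2*(-1)*1)*4)*44 = -2*4*44 = -8*44 = -352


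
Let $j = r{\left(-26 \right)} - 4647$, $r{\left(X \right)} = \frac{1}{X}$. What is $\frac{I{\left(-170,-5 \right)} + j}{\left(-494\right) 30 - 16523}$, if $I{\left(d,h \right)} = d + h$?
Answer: $\frac{125373}{814918} \approx 0.15385$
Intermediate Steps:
$j = - \frac{120823}{26}$ ($j = \frac{1}{-26} - 4647 = - \frac{1}{26} - 4647 = - \frac{120823}{26} \approx -4647.0$)
$\frac{I{\left(-170,-5 \right)} + j}{\left(-494\right) 30 - 16523} = \frac{\left(-170 - 5\right) - \frac{120823}{26}}{\left(-494\right) 30 - 16523} = \frac{-175 - \frac{120823}{26}}{-14820 - 16523} = - \frac{125373}{26 \left(-31343\right)} = \left(- \frac{125373}{26}\right) \left(- \frac{1}{31343}\right) = \frac{125373}{814918}$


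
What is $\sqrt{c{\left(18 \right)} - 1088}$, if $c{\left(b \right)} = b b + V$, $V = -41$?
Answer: $i \sqrt{805} \approx 28.373 i$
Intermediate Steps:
$c{\left(b \right)} = -41 + b^{2}$ ($c{\left(b \right)} = b b - 41 = b^{2} - 41 = -41 + b^{2}$)
$\sqrt{c{\left(18 \right)} - 1088} = \sqrt{\left(-41 + 18^{2}\right) - 1088} = \sqrt{\left(-41 + 324\right) - 1088} = \sqrt{283 - 1088} = \sqrt{-805} = i \sqrt{805}$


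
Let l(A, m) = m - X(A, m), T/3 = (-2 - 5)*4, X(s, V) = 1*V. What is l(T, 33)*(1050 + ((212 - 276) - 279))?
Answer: 0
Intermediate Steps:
X(s, V) = V
T = -84 (T = 3*((-2 - 5)*4) = 3*(-7*4) = 3*(-28) = -84)
l(A, m) = 0 (l(A, m) = m - m = 0)
l(T, 33)*(1050 + ((212 - 276) - 279)) = 0*(1050 + ((212 - 276) - 279)) = 0*(1050 + (-64 - 279)) = 0*(1050 - 343) = 0*707 = 0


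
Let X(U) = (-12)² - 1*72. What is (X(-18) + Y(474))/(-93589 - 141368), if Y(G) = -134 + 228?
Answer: -166/234957 ≈ -0.00070651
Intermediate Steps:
Y(G) = 94
X(U) = 72 (X(U) = 144 - 72 = 72)
(X(-18) + Y(474))/(-93589 - 141368) = (72 + 94)/(-93589 - 141368) = 166/(-234957) = 166*(-1/234957) = -166/234957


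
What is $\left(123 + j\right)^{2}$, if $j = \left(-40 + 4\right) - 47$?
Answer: $1600$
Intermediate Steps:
$j = -83$ ($j = -36 - 47 = -83$)
$\left(123 + j\right)^{2} = \left(123 - 83\right)^{2} = 40^{2} = 1600$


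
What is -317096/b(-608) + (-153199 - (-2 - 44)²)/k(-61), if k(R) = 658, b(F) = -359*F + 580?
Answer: -8549911887/36001154 ≈ -237.49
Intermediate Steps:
b(F) = 580 - 359*F
-317096/b(-608) + (-153199 - (-2 - 44)²)/k(-61) = -317096/(580 - 359*(-608)) + (-153199 - (-2 - 44)²)/658 = -317096/(580 + 218272) + (-153199 - 1*(-46)²)*(1/658) = -317096/218852 + (-153199 - 1*2116)*(1/658) = -317096*1/218852 + (-153199 - 2116)*(1/658) = -79274/54713 - 155315*1/658 = -79274/54713 - 155315/658 = -8549911887/36001154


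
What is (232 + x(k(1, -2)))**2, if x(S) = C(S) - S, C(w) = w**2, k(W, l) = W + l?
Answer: 54756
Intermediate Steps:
x(S) = S**2 - S
(232 + x(k(1, -2)))**2 = (232 + (1 - 2)*(-1 + (1 - 2)))**2 = (232 - (-1 - 1))**2 = (232 - 1*(-2))**2 = (232 + 2)**2 = 234**2 = 54756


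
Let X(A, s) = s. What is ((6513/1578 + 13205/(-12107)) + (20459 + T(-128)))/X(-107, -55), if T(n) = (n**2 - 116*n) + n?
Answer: -328387063233/350255510 ≈ -937.56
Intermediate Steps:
T(n) = n**2 - 115*n
((6513/1578 + 13205/(-12107)) + (20459 + T(-128)))/X(-107, -55) = ((6513/1578 + 13205/(-12107)) + (20459 - 128*(-115 - 128)))/(-55) = ((6513*(1/1578) + 13205*(-1/12107)) + (20459 - 128*(-243)))*(-1/55) = ((2171/526 - 13205/12107) + (20459 + 31104))*(-1/55) = (19338467/6368282 + 51563)*(-1/55) = (328387063233/6368282)*(-1/55) = -328387063233/350255510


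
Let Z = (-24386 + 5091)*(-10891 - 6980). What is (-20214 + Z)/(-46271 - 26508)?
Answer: -344800731/72779 ≈ -4737.6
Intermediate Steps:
Z = 344820945 (Z = -19295*(-17871) = 344820945)
(-20214 + Z)/(-46271 - 26508) = (-20214 + 344820945)/(-46271 - 26508) = 344800731/(-72779) = 344800731*(-1/72779) = -344800731/72779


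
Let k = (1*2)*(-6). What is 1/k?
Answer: -1/12 ≈ -0.083333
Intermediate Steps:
k = -12 (k = 2*(-6) = -12)
1/k = 1/(-12) = -1/12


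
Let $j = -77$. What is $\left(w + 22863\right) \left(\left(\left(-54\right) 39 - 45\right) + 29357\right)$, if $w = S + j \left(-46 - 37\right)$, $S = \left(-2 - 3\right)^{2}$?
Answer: $796564474$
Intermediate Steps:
$S = 25$ ($S = \left(-5\right)^{2} = 25$)
$w = 6416$ ($w = 25 - 77 \left(-46 - 37\right) = 25 - -6391 = 25 + 6391 = 6416$)
$\left(w + 22863\right) \left(\left(\left(-54\right) 39 - 45\right) + 29357\right) = \left(6416 + 22863\right) \left(\left(\left(-54\right) 39 - 45\right) + 29357\right) = 29279 \left(\left(-2106 - 45\right) + 29357\right) = 29279 \left(-2151 + 29357\right) = 29279 \cdot 27206 = 796564474$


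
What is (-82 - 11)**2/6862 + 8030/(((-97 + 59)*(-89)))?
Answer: 42176389/11603642 ≈ 3.6348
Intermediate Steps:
(-82 - 11)**2/6862 + 8030/(((-97 + 59)*(-89))) = (-93)**2*(1/6862) + 8030/((-38*(-89))) = 8649*(1/6862) + 8030/3382 = 8649/6862 + 8030*(1/3382) = 8649/6862 + 4015/1691 = 42176389/11603642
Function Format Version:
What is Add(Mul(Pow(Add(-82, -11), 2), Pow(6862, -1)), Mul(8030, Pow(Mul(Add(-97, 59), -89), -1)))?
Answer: Rational(42176389, 11603642) ≈ 3.6348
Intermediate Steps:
Add(Mul(Pow(Add(-82, -11), 2), Pow(6862, -1)), Mul(8030, Pow(Mul(Add(-97, 59), -89), -1))) = Add(Mul(Pow(-93, 2), Rational(1, 6862)), Mul(8030, Pow(Mul(-38, -89), -1))) = Add(Mul(8649, Rational(1, 6862)), Mul(8030, Pow(3382, -1))) = Add(Rational(8649, 6862), Mul(8030, Rational(1, 3382))) = Add(Rational(8649, 6862), Rational(4015, 1691)) = Rational(42176389, 11603642)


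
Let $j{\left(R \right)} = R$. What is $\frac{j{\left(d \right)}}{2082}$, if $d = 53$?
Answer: $\frac{53}{2082} \approx 0.025456$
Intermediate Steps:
$\frac{j{\left(d \right)}}{2082} = \frac{53}{2082}$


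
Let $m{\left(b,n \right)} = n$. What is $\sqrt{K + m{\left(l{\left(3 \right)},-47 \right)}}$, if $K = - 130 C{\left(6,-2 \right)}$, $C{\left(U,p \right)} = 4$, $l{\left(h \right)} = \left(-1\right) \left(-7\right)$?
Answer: $9 i \sqrt{7} \approx 23.812 i$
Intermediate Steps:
$l{\left(h \right)} = 7$
$K = -520$ ($K = \left(-130\right) 4 = -520$)
$\sqrt{K + m{\left(l{\left(3 \right)},-47 \right)}} = \sqrt{-520 - 47} = \sqrt{-567} = 9 i \sqrt{7}$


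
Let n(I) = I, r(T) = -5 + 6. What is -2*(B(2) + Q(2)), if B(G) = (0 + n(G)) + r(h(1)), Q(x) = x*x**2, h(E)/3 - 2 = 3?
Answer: -22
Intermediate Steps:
h(E) = 15 (h(E) = 6 + 3*3 = 6 + 9 = 15)
r(T) = 1
Q(x) = x**3
B(G) = 1 + G (B(G) = (0 + G) + 1 = G + 1 = 1 + G)
-2*(B(2) + Q(2)) = -2*((1 + 2) + 2**3) = -2*(3 + 8) = -2*11 = -22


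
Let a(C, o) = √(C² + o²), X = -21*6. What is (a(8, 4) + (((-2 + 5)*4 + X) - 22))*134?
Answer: -18224 + 536*√5 ≈ -17025.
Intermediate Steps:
X = -126
(a(8, 4) + (((-2 + 5)*4 + X) - 22))*134 = (√(8² + 4²) + (((-2 + 5)*4 - 126) - 22))*134 = (√(64 + 16) + ((3*4 - 126) - 22))*134 = (√80 + ((12 - 126) - 22))*134 = (4*√5 + (-114 - 22))*134 = (4*√5 - 136)*134 = (-136 + 4*√5)*134 = -18224 + 536*√5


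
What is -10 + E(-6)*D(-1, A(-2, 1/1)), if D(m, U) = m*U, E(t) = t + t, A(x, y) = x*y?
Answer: -34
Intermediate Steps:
E(t) = 2*t
D(m, U) = U*m
-10 + E(-6)*D(-1, A(-2, 1/1)) = -10 + (2*(-6))*(-2/1*(-1)) = -10 - 12*(-2*1)*(-1) = -10 - (-24)*(-1) = -10 - 12*2 = -10 - 24 = -34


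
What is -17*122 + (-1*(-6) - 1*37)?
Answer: -2105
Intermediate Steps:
-17*122 + (-1*(-6) - 1*37) = -2074 + (6 - 37) = -2074 - 31 = -2105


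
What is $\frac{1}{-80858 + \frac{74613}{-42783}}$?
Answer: $- \frac{14261}{1153140809} \approx -1.2367 \cdot 10^{-5}$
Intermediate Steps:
$\frac{1}{-80858 + \frac{74613}{-42783}} = \frac{1}{-80858 + 74613 \left(- \frac{1}{42783}\right)} = \frac{1}{-80858 - \frac{24871}{14261}} = \frac{1}{- \frac{1153140809}{14261}} = - \frac{14261}{1153140809}$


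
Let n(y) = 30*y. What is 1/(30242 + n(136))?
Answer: 1/34322 ≈ 2.9136e-5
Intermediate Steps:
1/(30242 + n(136)) = 1/(30242 + 30*136) = 1/(30242 + 4080) = 1/34322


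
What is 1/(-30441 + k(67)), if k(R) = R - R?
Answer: -1/30441 ≈ -3.2850e-5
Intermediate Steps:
k(R) = 0
1/(-30441 + k(67)) = 1/(-30441 + 0) = 1/(-30441) = -1/30441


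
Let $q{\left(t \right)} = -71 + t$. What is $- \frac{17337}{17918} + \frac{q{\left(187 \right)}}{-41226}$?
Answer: $- \frac{358406825}{369343734} \approx -0.97039$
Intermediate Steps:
$- \frac{17337}{17918} + \frac{q{\left(187 \right)}}{-41226} = - \frac{17337}{17918} + \frac{-71 + 187}{-41226} = \left(-17337\right) \frac{1}{17918} + 116 \left(- \frac{1}{41226}\right) = - \frac{17337}{17918} - \frac{58}{20613} = - \frac{358406825}{369343734}$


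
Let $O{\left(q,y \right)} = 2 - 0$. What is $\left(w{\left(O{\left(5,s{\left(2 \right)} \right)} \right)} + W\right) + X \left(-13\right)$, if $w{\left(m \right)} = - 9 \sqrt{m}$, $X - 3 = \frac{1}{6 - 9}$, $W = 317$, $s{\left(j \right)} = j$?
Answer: $\frac{847}{3} - 9 \sqrt{2} \approx 269.61$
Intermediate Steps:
$O{\left(q,y \right)} = 2$ ($O{\left(q,y \right)} = 2 + 0 = 2$)
$X = \frac{8}{3}$ ($X = 3 + \frac{1}{6 - 9} = 3 + \frac{1}{-3} = 3 - \frac{1}{3} = \frac{8}{3} \approx 2.6667$)
$\left(w{\left(O{\left(5,s{\left(2 \right)} \right)} \right)} + W\right) + X \left(-13\right) = \left(- 9 \sqrt{2} + 317\right) + \frac{8}{3} \left(-13\right) = \left(317 - 9 \sqrt{2}\right) - \frac{104}{3} = \frac{847}{3} - 9 \sqrt{2}$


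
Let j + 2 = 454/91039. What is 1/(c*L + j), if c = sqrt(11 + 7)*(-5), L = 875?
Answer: 8267433668/1427754627553626937 - 108781306213125*sqrt(2)/2855509255107253874 ≈ -5.3869e-5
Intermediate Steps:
j = -181624/91039 (j = -2 + 454/91039 = -181624/91039 ≈ -1.9950)
c = -15*sqrt(2) (c = sqrt(18)*(-5) = (3*sqrt(2))*(-5) = -15*sqrt(2) ≈ -21.213)
1/(c*L + j) = 1/(-15*sqrt(2)*875 - 181624/91039) = 1/(-13125*sqrt(2) - 181624/91039) = 1/(-181624/91039 - 13125*sqrt(2))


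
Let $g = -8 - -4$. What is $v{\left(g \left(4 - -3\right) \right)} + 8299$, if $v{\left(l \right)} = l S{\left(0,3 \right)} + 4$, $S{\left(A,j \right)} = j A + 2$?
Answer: $8247$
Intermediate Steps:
$S{\left(A,j \right)} = 2 + A j$ ($S{\left(A,j \right)} = A j + 2 = 2 + A j$)
$g = -4$ ($g = -8 + 4 = -4$)
$v{\left(l \right)} = 4 + 2 l$ ($v{\left(l \right)} = l \left(2 + 0 \cdot 3\right) + 4 = l \left(2 + 0\right) + 4 = l 2 + 4 = 2 l + 4 = 4 + 2 l$)
$v{\left(g \left(4 - -3\right) \right)} + 8299 = \left(4 + 2 \left(- 4 \left(4 - -3\right)\right)\right) + 8299 = \left(4 + 2 \left(- 4 \left(4 + 3\right)\right)\right) + 8299 = \left(4 + 2 \left(\left(-4\right) 7\right)\right) + 8299 = \left(4 + 2 \left(-28\right)\right) + 8299 = \left(4 - 56\right) + 8299 = -52 + 8299 = 8247$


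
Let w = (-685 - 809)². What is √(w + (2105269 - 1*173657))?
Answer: 8*√65057 ≈ 2040.5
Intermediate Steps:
w = 2232036 (w = (-1494)² = 2232036)
√(w + (2105269 - 1*173657)) = √(2232036 + (2105269 - 1*173657)) = √(2232036 + (2105269 - 173657)) = √(2232036 + 1931612) = √4163648 = 8*√65057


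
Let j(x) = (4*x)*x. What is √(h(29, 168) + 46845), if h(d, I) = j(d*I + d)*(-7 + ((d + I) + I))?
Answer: √34396401877 ≈ 1.8546e+5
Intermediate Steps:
j(x) = 4*x²
h(d, I) = 4*(d + I*d)²*(-7 + d + 2*I) (h(d, I) = (4*(d*I + d)²)*(-7 + ((d + I) + I)) = (4*(I*d + d)²)*(-7 + ((I + d) + I)) = (4*(d + I*d)²)*(-7 + (d + 2*I)) = (4*(d + I*d)²)*(-7 + d + 2*I) = 4*(d + I*d)²*(-7 + d + 2*I))
√(h(29, 168) + 46845) = √(4*29²*(1 + 168)²*(-7 + 29 + 2*168) + 46845) = √(4*841*169²*(-7 + 29 + 336) + 46845) = √(4*841*28561*358 + 46845) = √(34396355032 + 46845) = √34396401877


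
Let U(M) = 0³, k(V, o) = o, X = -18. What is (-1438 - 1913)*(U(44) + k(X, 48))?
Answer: -160848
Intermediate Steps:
U(M) = 0
(-1438 - 1913)*(U(44) + k(X, 48)) = (-1438 - 1913)*(0 + 48) = -3351*48 = -160848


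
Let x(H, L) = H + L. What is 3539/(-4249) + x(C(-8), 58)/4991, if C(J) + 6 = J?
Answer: -356657/432791 ≈ -0.82409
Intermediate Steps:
C(J) = -6 + J
3539/(-4249) + x(C(-8), 58)/4991 = 3539/(-4249) + ((-6 - 8) + 58)/4991 = 3539*(-1/4249) + (-14 + 58)*(1/4991) = -3539/4249 + 44*(1/4991) = -3539/4249 + 44/4991 = -356657/432791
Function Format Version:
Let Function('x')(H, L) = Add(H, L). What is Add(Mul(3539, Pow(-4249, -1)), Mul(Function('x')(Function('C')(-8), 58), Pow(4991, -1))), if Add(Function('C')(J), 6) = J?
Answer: Rational(-356657, 432791) ≈ -0.82409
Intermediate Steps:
Function('C')(J) = Add(-6, J)
Add(Mul(3539, Pow(-4249, -1)), Mul(Function('x')(Function('C')(-8), 58), Pow(4991, -1))) = Add(Mul(3539, Pow(-4249, -1)), Mul(Add(Add(-6, -8), 58), Pow(4991, -1))) = Add(Mul(3539, Rational(-1, 4249)), Mul(Add(-14, 58), Rational(1, 4991))) = Add(Rational(-3539, 4249), Mul(44, Rational(1, 4991))) = Add(Rational(-3539, 4249), Rational(44, 4991)) = Rational(-356657, 432791)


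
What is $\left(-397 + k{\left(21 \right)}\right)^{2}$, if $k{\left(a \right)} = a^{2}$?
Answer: $1936$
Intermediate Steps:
$\left(-397 + k{\left(21 \right)}\right)^{2} = \left(-397 + 21^{2}\right)^{2} = \left(-397 + 441\right)^{2} = 44^{2} = 1936$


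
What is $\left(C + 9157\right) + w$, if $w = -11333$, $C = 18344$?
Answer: $16168$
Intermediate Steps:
$\left(C + 9157\right) + w = \left(18344 + 9157\right) - 11333 = 27501 - 11333 = 16168$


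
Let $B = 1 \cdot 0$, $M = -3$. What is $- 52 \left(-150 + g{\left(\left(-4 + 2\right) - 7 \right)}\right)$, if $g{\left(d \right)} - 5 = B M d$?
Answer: $7540$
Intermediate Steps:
$B = 0$
$g{\left(d \right)} = 5$ ($g{\left(d \right)} = 5 + 0 \left(-3\right) d = 5 + 0 d = 5 + 0 = 5$)
$- 52 \left(-150 + g{\left(\left(-4 + 2\right) - 7 \right)}\right) = - 52 \left(-150 + 5\right) = \left(-52\right) \left(-145\right) = 7540$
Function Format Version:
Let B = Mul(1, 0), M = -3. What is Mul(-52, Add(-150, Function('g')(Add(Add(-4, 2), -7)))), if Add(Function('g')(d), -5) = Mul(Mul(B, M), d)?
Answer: 7540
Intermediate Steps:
B = 0
Function('g')(d) = 5 (Function('g')(d) = Add(5, Mul(Mul(0, -3), d)) = Add(5, Mul(0, d)) = Add(5, 0) = 5)
Mul(-52, Add(-150, Function('g')(Add(Add(-4, 2), -7)))) = Mul(-52, Add(-150, 5)) = Mul(-52, -145) = 7540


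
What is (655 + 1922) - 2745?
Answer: -168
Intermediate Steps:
(655 + 1922) - 2745 = 2577 - 2745 = -168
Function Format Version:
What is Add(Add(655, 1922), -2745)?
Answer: -168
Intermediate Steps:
Add(Add(655, 1922), -2745) = Add(2577, -2745) = -168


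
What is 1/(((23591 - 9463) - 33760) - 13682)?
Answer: -1/33314 ≈ -3.0017e-5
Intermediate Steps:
1/(((23591 - 9463) - 33760) - 13682) = 1/((14128 - 33760) - 13682) = 1/(-19632 - 13682) = 1/(-33314) = -1/33314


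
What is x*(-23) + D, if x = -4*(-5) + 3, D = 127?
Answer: -402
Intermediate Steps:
x = 23 (x = 20 + 3 = 23)
x*(-23) + D = 23*(-23) + 127 = -529 + 127 = -402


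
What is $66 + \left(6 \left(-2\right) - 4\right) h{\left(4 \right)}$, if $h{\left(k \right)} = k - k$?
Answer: $66$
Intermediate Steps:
$h{\left(k \right)} = 0$
$66 + \left(6 \left(-2\right) - 4\right) h{\left(4 \right)} = 66 + \left(6 \left(-2\right) - 4\right) 0 = 66 + \left(-12 - 4\right) 0 = 66 - 0 = 66 + 0 = 66$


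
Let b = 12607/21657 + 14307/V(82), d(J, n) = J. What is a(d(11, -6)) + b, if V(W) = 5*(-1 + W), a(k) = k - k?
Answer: 34994726/974565 ≈ 35.908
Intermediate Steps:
a(k) = 0
V(W) = -5 + 5*W
b = 34994726/974565 (b = 12607/21657 + 14307/(-5 + 5*82) = 12607*(1/21657) + 14307/(-5 + 410) = 12607/21657 + 14307/405 = 12607/21657 + 14307*(1/405) = 12607/21657 + 4769/135 = 34994726/974565 ≈ 35.908)
a(d(11, -6)) + b = 0 + 34994726/974565 = 34994726/974565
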